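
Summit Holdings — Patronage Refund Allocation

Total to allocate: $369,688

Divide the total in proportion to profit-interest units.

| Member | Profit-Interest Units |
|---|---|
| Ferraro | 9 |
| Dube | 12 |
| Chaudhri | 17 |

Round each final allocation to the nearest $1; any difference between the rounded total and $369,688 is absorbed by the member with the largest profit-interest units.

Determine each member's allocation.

Ferraro: $87,558 | Dube: $116,744 | Chaudhri: $165,386

Sum of profit-interest units: 9 + 12 + 17 = 38.
Raw shares: Ferraro 87,557.68; Dube 116,743.58; Chaudhri 165,386.74.
Rounded to nearest $1: Ferraro $87,558; Dube $116,744; Chaudhri $165,387. Sum = $369,689.
Difference $369,688 − $369,689 = −$1 applied to largest profit-interest units (Chaudhri): Chaudhri becomes $165,386.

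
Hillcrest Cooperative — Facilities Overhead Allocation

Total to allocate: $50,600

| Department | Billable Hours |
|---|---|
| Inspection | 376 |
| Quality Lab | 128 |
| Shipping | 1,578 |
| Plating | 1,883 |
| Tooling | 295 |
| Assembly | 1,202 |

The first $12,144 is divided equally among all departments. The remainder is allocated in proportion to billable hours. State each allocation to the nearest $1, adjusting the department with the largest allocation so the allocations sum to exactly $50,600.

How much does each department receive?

Inspection: $4,671 · Quality Lab: $2,925 · Shipping: $13,134 · Plating: $15,282 · Tooling: $4,101 · Assembly: $10,487

$12,144 shared equally gives $2,024 per department.
Remainder $38,456 by billable hours (total 5,462): Inspection 2,647.28 → $2,647; Quality Lab 901.20 → $901; Shipping 11,110.14 → $11,110; Plating 13,257.53 → $13,258; Tooling 2,076.99 → $2,077; Assembly 8,462.85 → $8,463.
Totals: Inspection $2,024 + $2,647 = $4,671; Quality Lab $2,024 + $901 = $2,925; Shipping $2,024 + $11,110 = $13,134; Plating $2,024 + $13,258 = $15,282; Tooling $2,024 + $2,077 = $4,101; Assembly $2,024 + $8,463 = $10,487.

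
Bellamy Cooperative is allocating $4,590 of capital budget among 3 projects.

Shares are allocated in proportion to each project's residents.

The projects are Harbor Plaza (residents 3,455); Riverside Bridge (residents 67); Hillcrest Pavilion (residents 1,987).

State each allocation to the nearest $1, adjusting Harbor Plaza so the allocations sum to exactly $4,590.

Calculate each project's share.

Harbor Plaza: $2,878 · Riverside Bridge: $56 · Hillcrest Pavilion: $1,656

Combined residents = 5,509.
Unrounded shares: Harbor Plaza 3,455/5,509 × $4,590 = 2,878.64; Riverside Bridge 67/5,509 × $4,590 = 55.82; Hillcrest Pavilion 1,987/5,509 × $4,590 = 1,655.53.
At nearest $1: Harbor Plaza $2,879; Riverside Bridge $56; Hillcrest Pavilion $1,656. Sum = $4,591.
Difference $4,590 − $4,591 = −$1 applied to Harbor Plaza: Harbor Plaza becomes $2,878.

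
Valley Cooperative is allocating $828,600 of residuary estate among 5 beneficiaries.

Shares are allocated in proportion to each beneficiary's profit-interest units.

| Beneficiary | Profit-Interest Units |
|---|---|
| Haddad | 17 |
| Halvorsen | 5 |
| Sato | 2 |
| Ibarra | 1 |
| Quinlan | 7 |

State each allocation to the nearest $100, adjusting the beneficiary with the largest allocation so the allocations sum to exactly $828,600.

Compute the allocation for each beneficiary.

Haddad: $440,100; Halvorsen: $129,500; Sato: $51,800; Ibarra: $25,900; Quinlan: $181,300

Sum of profit-interest units: 32.
Pro-rata amounts: Haddad 17/32 × $828,600 = 440,193.75; Halvorsen 5/32 × $828,600 = 129,468.75; Sato 2/32 × $828,600 = 51,787.50; Ibarra 1/32 × $828,600 = 25,893.75; Quinlan 7/32 × $828,600 = 181,256.25.
At nearest $100: Haddad $440,200; Halvorsen $129,500; Sato $51,800; Ibarra $25,900; Quinlan $181,300. Sum = $828,700.
Difference $828,600 − $828,700 = −$100 applied to largest allocation (Haddad): Haddad becomes $440,100.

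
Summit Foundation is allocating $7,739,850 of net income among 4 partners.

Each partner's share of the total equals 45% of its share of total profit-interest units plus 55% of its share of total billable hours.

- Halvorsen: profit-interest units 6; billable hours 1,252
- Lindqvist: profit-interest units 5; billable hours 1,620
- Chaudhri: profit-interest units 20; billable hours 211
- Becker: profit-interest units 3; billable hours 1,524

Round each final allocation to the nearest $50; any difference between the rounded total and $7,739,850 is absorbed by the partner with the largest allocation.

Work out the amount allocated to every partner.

Profit-interest units total 34; billable hours total 4,607.
Combined weights (45% profit-interest units + 55% billable hours): Halvorsen 0.2289; Lindqvist 0.2596; Chaudhri 0.2899; Becker 0.2216.
Pro-rata amounts: Halvorsen 1,771,496.60; Lindqvist 2,009,093.36; Chaudhri 2,243,750.09; Becker 1,715,509.95.
Rounded to nearest $50: Halvorsen $1,771,500; Lindqvist $2,009,100; Chaudhri $2,243,750; Becker $1,715,500. Sum = $7,739,850.
Rounded total matches; no reconciliation needed.

Halvorsen: $1,771,500 | Lindqvist: $2,009,100 | Chaudhri: $2,243,750 | Becker: $1,715,500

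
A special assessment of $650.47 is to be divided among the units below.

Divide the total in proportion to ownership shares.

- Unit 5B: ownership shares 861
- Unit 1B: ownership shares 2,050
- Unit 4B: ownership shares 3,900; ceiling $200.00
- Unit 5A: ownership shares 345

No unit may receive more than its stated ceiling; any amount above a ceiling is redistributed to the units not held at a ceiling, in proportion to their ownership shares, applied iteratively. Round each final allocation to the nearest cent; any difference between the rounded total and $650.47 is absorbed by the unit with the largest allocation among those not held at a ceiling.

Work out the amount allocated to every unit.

Unit 5B: $119.12; Unit 1B: $283.62; Unit 4B: $200.00; Unit 5A: $47.73

Total ownership shares = 7,156.
Proportional shares (ignoring caps): Unit 5B 78.2636; Unit 1B 186.3420; Unit 4B 354.5043; Unit 5A 31.3600.
Held at cap: Unit 4B ($200.00); remaining pool $450.47 reallocated over remaining ownership shares 3,256.
Remaining shares: Unit 5B 119.1200 → $119.12; Unit 1B 283.6190 → $283.62; Unit 5A 47.7310 → $47.73.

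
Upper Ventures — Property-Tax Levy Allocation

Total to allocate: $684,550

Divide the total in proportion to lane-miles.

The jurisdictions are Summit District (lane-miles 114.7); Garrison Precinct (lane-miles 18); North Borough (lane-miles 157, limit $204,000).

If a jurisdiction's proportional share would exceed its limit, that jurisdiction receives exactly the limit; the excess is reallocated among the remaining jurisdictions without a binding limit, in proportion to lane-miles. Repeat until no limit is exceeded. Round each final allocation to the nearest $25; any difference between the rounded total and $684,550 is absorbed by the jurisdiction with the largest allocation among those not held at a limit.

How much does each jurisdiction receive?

Summit District: $415,375 · Garrison Precinct: $65,175 · North Borough: $204,000

Combined lane-miles = 289.7.
Unconstrained shares: Summit District 271,031.71; Garrison Precinct 42,533.31; North Borough 370,984.98.
Held at cap: North Borough ($204,000); remaining pool $480,550 reallocated over remaining lane-miles 132.7.
Shares after redistribution: Summit District 415,366.13 → $415,375; Garrison Precinct 65,183.87 → $65,175.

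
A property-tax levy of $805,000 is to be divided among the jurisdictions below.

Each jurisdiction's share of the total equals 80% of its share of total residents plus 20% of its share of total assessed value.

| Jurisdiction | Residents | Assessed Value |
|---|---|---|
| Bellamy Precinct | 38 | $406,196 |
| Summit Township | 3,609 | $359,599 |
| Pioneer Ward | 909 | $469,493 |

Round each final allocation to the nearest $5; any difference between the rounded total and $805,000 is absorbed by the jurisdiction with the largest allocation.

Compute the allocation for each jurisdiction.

Bellamy Precinct: $58,315 · Summit Township: $557,005 · Pioneer Ward: $189,680

Totals — residents 4,556, assessed value 1,235,288.
Blended shares (80% residents + 20% assessed value): Bellamy Precinct 0.0724; Summit Township 0.6919; Pioneer Ward 0.2356.
Unrounded shares: Bellamy Precinct 58,312.52; Summit Township 557,007.56; Pioneer Ward 189,679.92.
At nearest $5: Bellamy Precinct $58,315; Summit Township $557,010; Pioneer Ward $189,680. Sum = $805,005.
Difference $805,000 − $805,005 = −$5 applied to largest allocation (Summit Township): Summit Township becomes $557,005.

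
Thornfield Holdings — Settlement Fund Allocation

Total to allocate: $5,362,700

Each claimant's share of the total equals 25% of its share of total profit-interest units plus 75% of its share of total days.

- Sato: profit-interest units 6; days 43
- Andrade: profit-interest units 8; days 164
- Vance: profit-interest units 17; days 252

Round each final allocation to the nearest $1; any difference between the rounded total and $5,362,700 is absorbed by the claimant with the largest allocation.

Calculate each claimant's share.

Sato: $636,276 | Andrade: $1,783,044 | Vance: $2,943,380

Totals — profit-interest units 31, days 459.
Combined weights (25% profit-interest units + 75% days): Sato 0.1186; Andrade 0.3325; Vance 0.5489.
Proportional shares: Sato 636,276.497; Andrade 1,783,044.04; Vance 2,943,379.46.
At nearest $1: Sato $636,276; Andrade $1,783,044; Vance $2,943,379. Sum = $5,362,699.
Difference $5,362,700 − $5,362,699 = +$1 applied to largest allocation (Vance): Vance becomes $2,943,380.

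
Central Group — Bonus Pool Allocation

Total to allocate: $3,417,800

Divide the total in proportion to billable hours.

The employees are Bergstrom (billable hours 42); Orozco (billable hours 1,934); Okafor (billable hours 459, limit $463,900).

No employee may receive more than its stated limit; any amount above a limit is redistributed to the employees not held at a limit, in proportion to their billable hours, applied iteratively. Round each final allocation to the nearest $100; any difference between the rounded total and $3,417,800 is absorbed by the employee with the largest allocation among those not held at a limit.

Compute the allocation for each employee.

Total billable hours = 2,435.
Proportional shares (ignoring caps): Bergstrom 58,951.79; Orozco 2,714,589.40; Okafor 644,258.81.
Cap binds for Okafor ($463,900); balance $2,953,900 reallocated over remaining billable hours 1,976.
Shares after redistribution: Bergstrom 62,785.32 → $62,800; Orozco 2,891,114.68 → $2,891,100.

Bergstrom: $62,800; Orozco: $2,891,100; Okafor: $463,900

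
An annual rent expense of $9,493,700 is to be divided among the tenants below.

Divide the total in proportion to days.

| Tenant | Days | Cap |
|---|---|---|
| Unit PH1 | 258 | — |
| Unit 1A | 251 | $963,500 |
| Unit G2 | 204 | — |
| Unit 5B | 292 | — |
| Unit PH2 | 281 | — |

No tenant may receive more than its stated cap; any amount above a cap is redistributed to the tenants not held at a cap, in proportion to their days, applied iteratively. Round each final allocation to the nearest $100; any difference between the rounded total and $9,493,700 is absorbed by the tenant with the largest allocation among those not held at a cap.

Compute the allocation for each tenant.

Combined days = 1,286.
Pro-rata shares before constraints: Unit PH1 1,904,645.88; Unit 1A 1,852,969.44; Unit G2 1,505,999.07; Unit 5B 2,155,645.72; Unit PH2 2,074,439.89.
Capped: Unit 1A ($963,500); balance $8,530,200 reallocated over remaining days 1,035.
Remaining shares: Unit PH1 2,126,368.70 → $2,126,400; Unit G2 1,681,314.78 → $1,681,300; Unit 5B 2,406,587.83 → $2,406,600; Unit PH2 2,315,928.70 → $2,315,900.

Unit PH1: $2,126,400 | Unit 1A: $963,500 | Unit G2: $1,681,300 | Unit 5B: $2,406,600 | Unit PH2: $2,315,900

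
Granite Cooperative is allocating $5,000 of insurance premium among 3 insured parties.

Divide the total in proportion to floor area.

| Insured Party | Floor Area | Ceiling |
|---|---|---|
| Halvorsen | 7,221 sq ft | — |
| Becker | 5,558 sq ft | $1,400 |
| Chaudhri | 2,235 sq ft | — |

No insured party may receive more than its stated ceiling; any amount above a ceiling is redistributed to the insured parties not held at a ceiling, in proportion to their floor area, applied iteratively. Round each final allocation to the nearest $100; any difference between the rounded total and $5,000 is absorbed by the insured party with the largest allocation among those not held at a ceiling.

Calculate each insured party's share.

Total floor area = 15,014.
Unconstrained shares: Halvorsen 2,404.76; Becker 1,850.94; Chaudhri 744.31.
Cap binds for Becker ($1,400); residual $3,600 reallocated over remaining floor area 9,456.
Shares after redistribution: Halvorsen 2,749.11 → $2,700; Chaudhri 850.89 → $900.

Halvorsen: $2,700; Becker: $1,400; Chaudhri: $900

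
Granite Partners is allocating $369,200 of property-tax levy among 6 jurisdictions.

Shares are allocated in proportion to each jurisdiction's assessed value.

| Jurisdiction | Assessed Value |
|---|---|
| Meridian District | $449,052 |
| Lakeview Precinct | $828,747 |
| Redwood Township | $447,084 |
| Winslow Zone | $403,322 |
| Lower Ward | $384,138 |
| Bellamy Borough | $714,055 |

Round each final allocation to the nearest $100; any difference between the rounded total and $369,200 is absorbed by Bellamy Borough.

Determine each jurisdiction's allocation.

Meridian District: $51,400; Lakeview Precinct: $94,800; Redwood Township: $51,200; Winslow Zone: $46,200; Lower Ward: $44,000; Bellamy Borough: $81,600

Combined assessed value = 3,226,398.
Proportional shares: Meridian District 449,052/3,226,398 × $369,200 = 51,385.48; Lakeview Precinct 828,747/3,226,398 × $369,200 = 94,834.36; Redwood Township 447,084/3,226,398 × $369,200 = 51,160.28; Winslow Zone 403,322/3,226,398 × $369,200 = 46,152.55; Lower Ward 384,138/3,226,398 × $369,200 = 43,957.30; Bellamy Borough 714,055/3,226,398 × $369,200 = 81,710.04.
At nearest $100: Meridian District $51,400; Lakeview Precinct $94,800; Redwood Township $51,200; Winslow Zone $46,200; Lower Ward $44,000; Bellamy Borough $81,700. Sum = $369,300.
Difference $369,200 − $369,300 = −$100 applied to Bellamy Borough: Bellamy Borough becomes $81,600.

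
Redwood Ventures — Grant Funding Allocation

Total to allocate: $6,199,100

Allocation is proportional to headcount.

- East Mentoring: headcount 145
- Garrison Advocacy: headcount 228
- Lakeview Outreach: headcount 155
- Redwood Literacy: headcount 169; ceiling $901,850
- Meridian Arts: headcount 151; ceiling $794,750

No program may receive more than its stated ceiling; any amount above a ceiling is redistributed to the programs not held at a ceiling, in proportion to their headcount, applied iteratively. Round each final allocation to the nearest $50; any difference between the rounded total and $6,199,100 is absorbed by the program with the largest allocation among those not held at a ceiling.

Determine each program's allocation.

East Mentoring: $1,236,500 | Garrison Advocacy: $1,944,250 | Lakeview Outreach: $1,321,750 | Redwood Literacy: $901,850 | Meridian Arts: $794,750

Headcount total: 848.
Proportional shares (ignoring caps): East Mentoring 1,059,987.62; Garrison Advocacy 1,666,739.15; Lakeview Outreach 1,133,090.21; Redwood Literacy 1,235,433.84; Meridian Arts 1,103,849.17.
Cap binds for Redwood Literacy ($901,850), Meridian Arts ($794,750); balance $4,502,500 reallocated over remaining headcount 528.
Shares after redistribution: East Mentoring 1,236,482.01 → $1,236,500; Garrison Advocacy 1,944,261.36 → $1,944,250; Lakeview Outreach 1,321,756.63 → $1,321,750.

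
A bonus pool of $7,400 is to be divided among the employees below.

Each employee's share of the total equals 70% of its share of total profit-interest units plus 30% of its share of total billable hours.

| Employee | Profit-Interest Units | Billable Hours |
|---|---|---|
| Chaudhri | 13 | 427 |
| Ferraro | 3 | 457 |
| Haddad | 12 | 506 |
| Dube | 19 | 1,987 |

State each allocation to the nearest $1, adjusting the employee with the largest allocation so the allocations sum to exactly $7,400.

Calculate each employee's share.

Chaudhri: $1,713; Ferraro: $631; Haddad: $1,655; Dube: $3,401

Profit-interest units total 47; billable hours total 3,377.
Combined weights (70% profit-interest units + 30% billable hours): Chaudhri 0.2316; Ferraro 0.0853; Haddad 0.2237; Dube 0.4595.
Pro-rata amounts: Chaudhri 1,713.47; Ferraro 631.06; Haddad 1,655.19; Dube 3,400.27.
After rounding ($1): Chaudhri $1,713; Ferraro $631; Haddad $1,655; Dube $3,400. Sum = $7,399.
Difference $7,400 − $7,399 = +$1 applied to largest allocation (Dube): Dube becomes $3,401.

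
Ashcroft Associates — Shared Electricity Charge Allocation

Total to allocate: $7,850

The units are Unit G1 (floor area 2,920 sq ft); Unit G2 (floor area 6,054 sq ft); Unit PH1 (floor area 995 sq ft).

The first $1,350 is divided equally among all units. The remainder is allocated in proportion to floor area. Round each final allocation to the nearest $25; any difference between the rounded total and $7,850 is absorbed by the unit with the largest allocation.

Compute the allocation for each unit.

Unit G1: $2,350 | Unit G2: $4,400 | Unit PH1: $1,100

$1,350 shared equally gives $450 per unit.
Remainder $6,500 by floor area (total 9,969): Unit G1 1,903.90 → $1,900; Unit G2 3,947.34 → $3,950; Unit PH1 648.76 → $650.
Totals: Unit G1 $450 + $1,900 = $2,350; Unit G2 $450 + $3,950 = $4,400; Unit PH1 $450 + $650 = $1,100.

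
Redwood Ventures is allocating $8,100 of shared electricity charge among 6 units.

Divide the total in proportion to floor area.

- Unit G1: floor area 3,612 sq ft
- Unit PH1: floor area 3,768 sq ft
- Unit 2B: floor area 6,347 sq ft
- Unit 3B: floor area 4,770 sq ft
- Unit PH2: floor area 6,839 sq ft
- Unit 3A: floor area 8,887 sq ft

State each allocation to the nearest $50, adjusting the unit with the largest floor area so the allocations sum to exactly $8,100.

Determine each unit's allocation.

Floor area total: 3,612 + 3,768 + 6,347 + 4,770 + 6,839 + 8,887 = 34,223.
Raw shares: Unit G1 854.90; Unit PH1 891.82; Unit 2B 1,502.23; Unit 3B 1,128.98; Unit PH2 1,618.67; Unit 3A 2,103.40.
Rounded to nearest $50: Unit G1 $850; Unit PH1 $900; Unit 2B $1,500; Unit 3B $1,150; Unit PH2 $1,600; Unit 3A $2,100. Sum = $8,100.
Rounded total matches; no reconciliation needed.

Unit G1: $850; Unit PH1: $900; Unit 2B: $1,500; Unit 3B: $1,150; Unit PH2: $1,600; Unit 3A: $2,100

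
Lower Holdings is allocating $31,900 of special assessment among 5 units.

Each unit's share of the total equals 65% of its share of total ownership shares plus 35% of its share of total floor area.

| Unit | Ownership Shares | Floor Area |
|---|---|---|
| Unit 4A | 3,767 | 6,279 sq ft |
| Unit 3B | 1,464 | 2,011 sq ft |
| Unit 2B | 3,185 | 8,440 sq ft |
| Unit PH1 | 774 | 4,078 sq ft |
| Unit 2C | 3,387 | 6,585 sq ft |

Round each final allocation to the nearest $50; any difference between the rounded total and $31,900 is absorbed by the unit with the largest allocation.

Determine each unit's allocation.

Totals — ownership shares 12,577, floor area 27,393.
Composite weights (65% ownership shares + 35% floor area): Unit 4A 0.2749; Unit 3B 0.1014; Unit 2B 0.2724; Unit PH1 0.0921; Unit 2C 0.2592.
Unrounded shares: Unit 4A 8,769.68; Unit 3B 3,233.27; Unit 2B 8,690.96; Unit PH1 2,938.19; Unit 2C 8,267.91.
Rounded to nearest $50: Unit 4A $8,750; Unit 3B $3,250; Unit 2B $8,700; Unit PH1 $2,950; Unit 2C $8,250. Sum = $31,900.
Sum already equals the total — no adjustment.

Unit 4A: $8,750 · Unit 3B: $3,250 · Unit 2B: $8,700 · Unit PH1: $2,950 · Unit 2C: $8,250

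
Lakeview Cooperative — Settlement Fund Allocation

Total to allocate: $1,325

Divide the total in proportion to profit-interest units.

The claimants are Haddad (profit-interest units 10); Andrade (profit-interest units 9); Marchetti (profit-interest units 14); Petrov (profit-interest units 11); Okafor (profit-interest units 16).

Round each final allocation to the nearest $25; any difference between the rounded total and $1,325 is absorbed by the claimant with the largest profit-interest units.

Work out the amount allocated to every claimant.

Haddad: $225 · Andrade: $200 · Marchetti: $300 · Petrov: $250 · Okafor: $350

Combined profit-interest units = 10 + 9 + 14 + 11 + 16 = 60.
Raw shares: Haddad 220.83; Andrade 198.75; Marchetti 309.17; Petrov 242.92; Okafor 353.33.
At nearest $25: Haddad $225; Andrade $200; Marchetti $300; Petrov $250; Okafor $350. Sum = $1,325.
Rounded total matches; no reconciliation needed.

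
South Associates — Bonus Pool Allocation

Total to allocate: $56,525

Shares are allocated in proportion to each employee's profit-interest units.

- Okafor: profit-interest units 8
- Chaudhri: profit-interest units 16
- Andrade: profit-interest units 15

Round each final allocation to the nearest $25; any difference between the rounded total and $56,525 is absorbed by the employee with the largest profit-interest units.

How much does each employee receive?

Combined profit-interest units = 8 + 16 + 15 = 39.
Unrounded shares: Okafor 11,594.87; Chaudhri 23,189.74; Andrade 21,740.38.
Rounded to nearest $25: Okafor $11,600; Chaudhri $23,200; Andrade $21,750. Sum = $56,550.
Difference $56,525 − $56,550 = −$25 applied to largest profit-interest units (Chaudhri): Chaudhri becomes $23,175.

Okafor: $11,600; Chaudhri: $23,175; Andrade: $21,750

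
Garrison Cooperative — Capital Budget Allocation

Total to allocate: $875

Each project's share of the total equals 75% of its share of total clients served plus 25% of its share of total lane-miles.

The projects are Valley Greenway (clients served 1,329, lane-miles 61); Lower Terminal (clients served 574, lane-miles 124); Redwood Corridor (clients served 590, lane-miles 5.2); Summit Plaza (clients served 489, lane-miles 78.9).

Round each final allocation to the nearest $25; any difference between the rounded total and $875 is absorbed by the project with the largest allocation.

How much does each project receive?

Valley Greenway: $350 · Lower Terminal: $225 · Redwood Corridor: $125 · Summit Plaza: $175

Clients served total 2,982; lane-miles total 269.1.
Composite weights (75% clients served + 25% lane-miles): Valley Greenway 0.3909; Lower Terminal 0.2596; Redwood Corridor 0.1532; Summit Plaza 0.1963.
Pro-rata amounts: Valley Greenway 342.06; Lower Terminal 227.12; Redwood Corridor 134.07; Summit Plaza 171.75.
At nearest $25: Valley Greenway $350; Lower Terminal $225; Redwood Corridor $125; Summit Plaza $175. Sum = $875.
Sum already equals the total — no adjustment.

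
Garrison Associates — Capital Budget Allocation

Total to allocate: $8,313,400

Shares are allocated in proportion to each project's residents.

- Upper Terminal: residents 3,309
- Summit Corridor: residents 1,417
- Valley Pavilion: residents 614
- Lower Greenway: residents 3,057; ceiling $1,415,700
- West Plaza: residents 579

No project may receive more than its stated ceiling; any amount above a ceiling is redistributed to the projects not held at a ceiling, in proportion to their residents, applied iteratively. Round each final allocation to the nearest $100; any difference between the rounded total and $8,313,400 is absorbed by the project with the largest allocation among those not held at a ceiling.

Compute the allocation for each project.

Total residents = 8,976.
Proportional shares (ignoring caps): Upper Terminal 3,064,732.69; Summit Corridor 1,312,398.37; Valley Pavilion 568,675.09; Lower Greenway 2,831,335.09; West Plaza 536,258.76.
Cap binds for Lower Greenway ($1,415,700); balance $6,897,700 reallocated over remaining residents 5,919.
Redistributed shares: Upper Terminal 3,856,139.43 → $3,856,100; Summit Corridor 1,651,299.36 → $1,651,300; Valley Pavilion 715,524.21 → $715,500; West Plaza 674,737.00 → $674,700.
Rounding difference +$100 applied to Upper Terminal → $3,856,200.

Upper Terminal: $3,856,200; Summit Corridor: $1,651,300; Valley Pavilion: $715,500; Lower Greenway: $1,415,700; West Plaza: $674,700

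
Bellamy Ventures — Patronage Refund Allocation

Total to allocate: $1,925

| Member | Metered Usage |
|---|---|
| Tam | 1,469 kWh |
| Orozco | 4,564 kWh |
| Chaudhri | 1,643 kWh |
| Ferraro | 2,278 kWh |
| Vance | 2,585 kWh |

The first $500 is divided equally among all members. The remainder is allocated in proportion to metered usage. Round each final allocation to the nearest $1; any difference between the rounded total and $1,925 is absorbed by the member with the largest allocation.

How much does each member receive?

Tam: $267 | Orozco: $618 | Chaudhri: $287 | Ferraro: $359 | Vance: $394

Equal tier: $500 ÷ 5 = $100 apiece.
Remainder $1,425 by metered usage (total 12,539): Tam 166.95 → $167; Orozco 518.68 → $519; Chaudhri 186.72 → $187; Ferraro 258.88 → $259; Vance 293.77 → $294.
Rounding difference −$1 on remainder applied to Orozco.
Totals: Tam $100 + $167 = $267; Orozco $100 + $518 = $618; Chaudhri $100 + $187 = $287; Ferraro $100 + $259 = $359; Vance $100 + $294 = $394.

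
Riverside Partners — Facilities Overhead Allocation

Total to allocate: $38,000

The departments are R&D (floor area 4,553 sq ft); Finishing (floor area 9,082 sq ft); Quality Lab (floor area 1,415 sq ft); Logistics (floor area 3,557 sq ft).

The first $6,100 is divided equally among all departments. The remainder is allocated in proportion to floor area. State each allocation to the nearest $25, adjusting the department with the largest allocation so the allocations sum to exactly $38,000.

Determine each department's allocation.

R&D: $9,325 | Finishing: $17,100 | Quality Lab: $3,950 | Logistics: $7,625

Equal tier: $6,100 ÷ 4 = $1,525 apiece.
Remainder $31,900 by floor area (total 18,607): R&D 7,805.70 → $7,800; Finishing 15,570.26 → $15,575; Quality Lab 2,425.89 → $2,425; Logistics 6,098.15 → $6,100.
Totals: R&D $1,525 + $7,800 = $9,325; Finishing $1,525 + $15,575 = $17,100; Quality Lab $1,525 + $2,425 = $3,950; Logistics $1,525 + $6,100 = $7,625.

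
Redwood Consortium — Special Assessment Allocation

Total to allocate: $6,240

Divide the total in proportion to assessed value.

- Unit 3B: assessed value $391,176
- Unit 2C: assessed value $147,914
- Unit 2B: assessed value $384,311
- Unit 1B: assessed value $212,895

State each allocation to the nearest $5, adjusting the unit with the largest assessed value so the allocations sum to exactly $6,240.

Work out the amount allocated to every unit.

Unit 3B: $2,150; Unit 2C: $810; Unit 2B: $2,110; Unit 1B: $1,170

Combined assessed value = 391,176 + 147,914 + 384,311 + 212,895 = 1,136,296.
Proportional shares: Unit 3B 2,148.15; Unit 2C 812.27; Unit 2B 2,110.45; Unit 1B 1,169.12.
Rounded to nearest $5: Unit 3B $2,150; Unit 2C $810; Unit 2B $2,110; Unit 1B $1,170. Sum = $6,240.
Rounded total matches; no reconciliation needed.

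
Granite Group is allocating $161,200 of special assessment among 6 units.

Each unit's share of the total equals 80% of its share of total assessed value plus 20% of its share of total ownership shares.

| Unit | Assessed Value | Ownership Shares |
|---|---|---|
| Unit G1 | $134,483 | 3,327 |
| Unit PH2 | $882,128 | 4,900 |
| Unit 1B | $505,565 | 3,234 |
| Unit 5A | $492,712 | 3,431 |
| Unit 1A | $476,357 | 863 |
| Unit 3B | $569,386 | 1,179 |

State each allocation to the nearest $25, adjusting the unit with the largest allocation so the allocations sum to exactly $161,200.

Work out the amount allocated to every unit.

Unit G1: $12,000 · Unit PH2: $46,500 · Unit 1B: $27,450 · Unit 5A: $27,300 · Unit 1A: $21,725 · Unit 3B: $26,225

Assessed value total 3,060,631; ownership shares total 16,934.
Combined weights (80% assessed value + 20% ownership shares): Unit G1 0.0744; Unit PH2 0.2884; Unit 1B 0.1703; Unit 5A 0.1693; Unit 1A 0.1347; Unit 3B 0.1628.
Pro-rata amounts: Unit G1 12,000.60; Unit PH2 46,497.48; Unit 1B 27,459.12; Unit 5A 27,292.62; Unit 1A 21,714.38; Unit 3B 26,235.79.
At nearest $25: Unit G1 $12,000; Unit PH2 $46,500; Unit 1B $27,450; Unit 5A $27,300; Unit 1A $21,725; Unit 3B $26,225. Sum = $161,200.
Sum already equals the total — no adjustment.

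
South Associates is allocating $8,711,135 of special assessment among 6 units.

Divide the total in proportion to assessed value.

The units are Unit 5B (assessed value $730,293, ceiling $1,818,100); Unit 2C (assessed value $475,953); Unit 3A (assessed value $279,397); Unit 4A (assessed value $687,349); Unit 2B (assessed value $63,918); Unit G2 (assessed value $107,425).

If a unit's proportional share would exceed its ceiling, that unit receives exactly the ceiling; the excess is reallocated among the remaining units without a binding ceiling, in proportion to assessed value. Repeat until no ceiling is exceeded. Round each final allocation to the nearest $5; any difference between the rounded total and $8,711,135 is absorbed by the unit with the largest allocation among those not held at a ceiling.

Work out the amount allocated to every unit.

Unit 5B: $1,818,100 · Unit 2C: $2,032,635 · Unit 3A: $1,193,210 · Unit 4A: $2,935,445 · Unit 2B: $272,970 · Unit G2: $458,775

Total assessed value = 2,344,335.
Unconstrained shares: Unit 5B 2,713,639.86; Unit 2C 1,768,557.33; Unit 3A 1,038,189.93; Unit 4A 2,554,067.54; Unit 2B 237,508.00; Unit G2 399,172.34.
Capped: Unit 5B ($1,818,100); remaining pool $6,893,035 reallocated over remaining assessed value 1,614,042.
Remaining shares: Unit 2C 2,032,636.50 → $2,032,635; Unit 3A 1,193,211.39 → $1,193,210; Unit 4A 2,935,438.31 → $2,935,440; Unit 2B 272,972.46 → $272,970; Unit G2 458,776.34 → $458,775.
Rounding difference +$5 applied to Unit 4A → $2,935,445.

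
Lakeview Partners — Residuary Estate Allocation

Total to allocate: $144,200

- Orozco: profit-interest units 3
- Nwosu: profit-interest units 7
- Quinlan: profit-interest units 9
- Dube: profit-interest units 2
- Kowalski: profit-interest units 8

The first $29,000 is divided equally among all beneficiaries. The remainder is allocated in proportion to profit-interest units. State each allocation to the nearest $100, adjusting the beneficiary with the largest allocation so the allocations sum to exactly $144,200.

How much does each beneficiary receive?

$29,000 shared equally gives $5,800 per beneficiary.
Remainder $115,200 by profit-interest units (total 29): Orozco 11,917.24 → $11,900; Nwosu 27,806.90 → $27,800; Quinlan 35,751.72 → $35,800; Dube 7,944.83 → $7,900; Kowalski 31,779.31 → $31,800.
Totals: Orozco $5,800 + $11,900 = $17,700; Nwosu $5,800 + $27,800 = $33,600; Quinlan $5,800 + $35,800 = $41,600; Dube $5,800 + $7,900 = $13,700; Kowalski $5,800 + $31,800 = $37,600.

Orozco: $17,700; Nwosu: $33,600; Quinlan: $41,600; Dube: $13,700; Kowalski: $37,600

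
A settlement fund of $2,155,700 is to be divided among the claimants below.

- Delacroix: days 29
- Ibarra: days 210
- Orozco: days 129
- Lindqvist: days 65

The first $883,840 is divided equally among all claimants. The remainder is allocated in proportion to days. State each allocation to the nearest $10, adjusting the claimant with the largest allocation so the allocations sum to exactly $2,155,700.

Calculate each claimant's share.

Delacroix: $306,140 · Ibarra: $837,800 · Orozco: $599,870 · Lindqvist: $411,890

Equal tier: $883,840 ÷ 4 = $220,960 apiece.
Remainder $1,271,860 by days (total 433): Delacroix 85,182.31 → $85,180; Ibarra 616,837.41 → $616,840; Orozco 378,914.41 → $378,910; Lindqvist 190,925.87 → $190,930.
Totals: Delacroix $220,960 + $85,180 = $306,140; Ibarra $220,960 + $616,840 = $837,800; Orozco $220,960 + $378,910 = $599,870; Lindqvist $220,960 + $190,930 = $411,890.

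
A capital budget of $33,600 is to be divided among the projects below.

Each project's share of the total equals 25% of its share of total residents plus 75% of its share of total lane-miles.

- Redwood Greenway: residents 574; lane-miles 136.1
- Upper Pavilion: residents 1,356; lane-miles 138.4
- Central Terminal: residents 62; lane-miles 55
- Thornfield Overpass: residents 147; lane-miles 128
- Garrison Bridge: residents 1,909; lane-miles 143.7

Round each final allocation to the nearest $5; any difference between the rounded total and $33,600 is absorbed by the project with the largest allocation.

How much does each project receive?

Redwood Greenway: $6,895 · Upper Pavilion: $8,615 · Central Terminal: $2,435 · Thornfield Overpass: $5,670 · Garrison Bridge: $9,985

Residents total 4,048; lane-miles total 601.2.
Combined weights (25% residents + 75% lane-miles): Redwood Greenway 0.2052; Upper Pavilion 0.2564; Central Terminal 0.0724; Thornfield Overpass 0.1688; Garrison Bridge 0.2972.
Pro-rata amounts: Redwood Greenway 6,895.90; Upper Pavilion 8,615.03; Central Terminal 2,434.05; Thornfield Overpass 5,670.31; Garrison Bridge 9,984.72.
At nearest $5: Redwood Greenway $6,895; Upper Pavilion $8,615; Central Terminal $2,435; Thornfield Overpass $5,670; Garrison Bridge $9,985. Sum = $33,600.
Rounded total matches; no reconciliation needed.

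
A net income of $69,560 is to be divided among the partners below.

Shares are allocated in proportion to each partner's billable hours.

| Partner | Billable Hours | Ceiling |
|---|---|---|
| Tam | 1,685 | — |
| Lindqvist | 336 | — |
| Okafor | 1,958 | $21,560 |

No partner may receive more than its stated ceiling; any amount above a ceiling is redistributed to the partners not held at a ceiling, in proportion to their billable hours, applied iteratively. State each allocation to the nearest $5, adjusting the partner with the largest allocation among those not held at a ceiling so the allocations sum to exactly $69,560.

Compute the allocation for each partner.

Tam: $40,020 | Lindqvist: $7,980 | Okafor: $21,560

Combined billable hours = 3,979.
Unconstrained shares: Tam 29,456.80; Lindqvist 5,873.88; Okafor 34,229.32.
Held at cap: Okafor ($21,560); residual $48,000 reallocated over remaining billable hours 2,021.
Shares after redistribution: Tam 40,019.79 → $40,020; Lindqvist 7,980.21 → $7,980.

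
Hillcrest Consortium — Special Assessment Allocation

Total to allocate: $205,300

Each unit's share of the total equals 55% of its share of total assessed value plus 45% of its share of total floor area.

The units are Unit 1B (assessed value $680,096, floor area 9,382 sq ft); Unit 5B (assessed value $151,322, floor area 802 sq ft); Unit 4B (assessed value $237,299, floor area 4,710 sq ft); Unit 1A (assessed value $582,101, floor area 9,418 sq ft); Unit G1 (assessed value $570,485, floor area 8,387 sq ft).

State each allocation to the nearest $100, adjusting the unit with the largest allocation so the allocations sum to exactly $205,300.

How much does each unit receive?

Assessed value total 2,221,303; floor area total 32,699.
Blended shares (55% assessed value + 45% floor area): Unit 1B 0.2975; Unit 5B 0.0485; Unit 4B 0.1236; Unit 1A 0.2737; Unit G1 0.2567.
Pro-rata amounts: Unit 1B 61,078.28; Unit 5B 9,958.02; Unit 4B 25,369.80; Unit 1A 56,198.63; Unit G1 52,695.26.
Rounded to nearest $100: Unit 1B $61,100; Unit 5B $10,000; Unit 4B $25,400; Unit 1A $56,200; Unit G1 $52,700. Sum = $205,400.
Difference $205,300 − $205,400 = −$100 applied to largest allocation (Unit 1B): Unit 1B becomes $61,000.

Unit 1B: $61,000 | Unit 5B: $10,000 | Unit 4B: $25,400 | Unit 1A: $56,200 | Unit G1: $52,700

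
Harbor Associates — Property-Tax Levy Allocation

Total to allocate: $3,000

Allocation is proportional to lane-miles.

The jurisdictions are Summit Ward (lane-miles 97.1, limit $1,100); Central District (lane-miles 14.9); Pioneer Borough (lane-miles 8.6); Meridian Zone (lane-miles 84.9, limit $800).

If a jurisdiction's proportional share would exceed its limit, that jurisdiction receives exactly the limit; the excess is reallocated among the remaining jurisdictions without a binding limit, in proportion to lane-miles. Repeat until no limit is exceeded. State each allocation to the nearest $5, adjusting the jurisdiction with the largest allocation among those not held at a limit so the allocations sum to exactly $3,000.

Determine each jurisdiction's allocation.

Lane-miles total: 205.5.
Pro-rata shares before constraints: Summit Ward 1,417.52; Central District 217.52; Pioneer Borough 125.55; Meridian Zone 1,239.42.
Cap binds for Summit Ward ($1,100), Meridian Zone ($800); remaining pool $1,100 reallocated over remaining lane-miles 23.5.
Shares after redistribution: Central District 697.45 → $695; Pioneer Borough 402.55 → $405.

Summit Ward: $1,100 | Central District: $695 | Pioneer Borough: $405 | Meridian Zone: $800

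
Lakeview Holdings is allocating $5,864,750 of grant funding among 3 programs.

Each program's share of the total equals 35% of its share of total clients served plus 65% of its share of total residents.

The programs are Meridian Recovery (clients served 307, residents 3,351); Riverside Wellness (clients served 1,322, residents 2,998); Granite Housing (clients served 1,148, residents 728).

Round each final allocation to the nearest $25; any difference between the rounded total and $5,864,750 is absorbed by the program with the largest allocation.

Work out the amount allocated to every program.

Totals — clients served 2,777, residents 7,077.
Combined weights (35% clients served + 65% residents): Meridian Recovery 0.3465; Riverside Wellness 0.4420; Granite Housing 0.2116.
Proportional shares: Meridian Recovery 2,031,969.05; Riverside Wellness 2,592,075.48; Granite Housing 1,240,705.48.
Rounded to nearest $25: Meridian Recovery $2,031,975; Riverside Wellness $2,592,075; Granite Housing $1,240,700. Sum = $5,864,750.
No rounding difference to absorb.

Meridian Recovery: $2,031,975 | Riverside Wellness: $2,592,075 | Granite Housing: $1,240,700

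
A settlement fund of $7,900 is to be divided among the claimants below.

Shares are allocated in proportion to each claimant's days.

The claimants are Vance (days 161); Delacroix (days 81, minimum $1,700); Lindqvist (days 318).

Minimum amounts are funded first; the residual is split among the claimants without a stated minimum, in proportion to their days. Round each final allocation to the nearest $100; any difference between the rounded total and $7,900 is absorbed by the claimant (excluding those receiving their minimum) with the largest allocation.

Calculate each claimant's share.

Fund the minimums — Delacroix $1,700. Balance $6,200.
Balance split over remaining days 479: Vance 2,083.92 → $2,100; Lindqvist 4,116.08 → $4,100.

Vance: $2,100; Delacroix: $1,700; Lindqvist: $4,100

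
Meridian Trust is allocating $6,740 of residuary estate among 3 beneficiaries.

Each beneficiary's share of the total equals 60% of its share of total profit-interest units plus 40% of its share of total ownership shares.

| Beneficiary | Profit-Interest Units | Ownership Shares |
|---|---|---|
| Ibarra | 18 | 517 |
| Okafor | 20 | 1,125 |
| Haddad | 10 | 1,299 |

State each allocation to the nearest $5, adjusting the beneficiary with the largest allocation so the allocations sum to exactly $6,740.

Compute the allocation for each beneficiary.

Ibarra: $1,990 · Okafor: $2,715 · Haddad: $2,035

Totals — profit-interest units 48, ownership shares 2,941.
Blended shares (60% profit-interest units + 40% ownership shares): Ibarra 0.2953; Okafor 0.4030; Haddad 0.3017.
Raw shares: Ibarra 1,990.43; Okafor 2,716.28; Haddad 2,033.29.
After rounding ($5): Ibarra $1,990; Okafor $2,715; Haddad $2,035. Sum = $6,740.
No rounding difference to absorb.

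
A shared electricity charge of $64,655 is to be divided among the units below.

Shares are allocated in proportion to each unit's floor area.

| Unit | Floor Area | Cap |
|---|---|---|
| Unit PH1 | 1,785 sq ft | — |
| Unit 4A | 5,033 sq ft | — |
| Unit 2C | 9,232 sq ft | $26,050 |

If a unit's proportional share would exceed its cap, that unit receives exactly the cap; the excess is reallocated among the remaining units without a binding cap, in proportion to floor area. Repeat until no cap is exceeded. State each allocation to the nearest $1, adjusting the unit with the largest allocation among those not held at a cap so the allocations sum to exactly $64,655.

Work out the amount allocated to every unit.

Total floor area = 16,050.
Unconstrained shares: Unit PH1 7,190.60; Unit 4A 20,274.68; Unit 2C 37,189.72.
Held at cap: Unit 2C ($26,050); remaining pool $38,605 reallocated over remaining floor area 6,818.
Remaining shares: Unit PH1 10,107.06 → $10,107; Unit 4A 28,497.94 → $28,498.

Unit PH1: $10,107 · Unit 4A: $28,498 · Unit 2C: $26,050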